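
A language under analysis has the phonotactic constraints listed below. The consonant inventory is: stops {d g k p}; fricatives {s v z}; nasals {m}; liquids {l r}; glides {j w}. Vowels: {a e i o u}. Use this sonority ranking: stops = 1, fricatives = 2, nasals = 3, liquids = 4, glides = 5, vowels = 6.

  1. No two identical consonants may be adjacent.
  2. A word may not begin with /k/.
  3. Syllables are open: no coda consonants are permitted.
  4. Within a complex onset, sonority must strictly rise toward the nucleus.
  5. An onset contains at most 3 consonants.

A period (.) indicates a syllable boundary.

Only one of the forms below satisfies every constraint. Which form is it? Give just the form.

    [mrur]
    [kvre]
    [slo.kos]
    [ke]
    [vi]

[mrur] — violates constraint 3: syllable 1 coda /r/ has 1 consonant (> 0) → ill-formed
[kvre] — violates constraint 2: word begins with /k/ → ill-formed
[slo.kos] — violates constraint 3: syllable 2 coda /s/ has 1 consonant (> 0) → ill-formed
[ke] — violates constraint 2: word begins with /k/ → ill-formed
[vi] — σ1 onset /v/, coda /∅/ ok → well-formed

[vi]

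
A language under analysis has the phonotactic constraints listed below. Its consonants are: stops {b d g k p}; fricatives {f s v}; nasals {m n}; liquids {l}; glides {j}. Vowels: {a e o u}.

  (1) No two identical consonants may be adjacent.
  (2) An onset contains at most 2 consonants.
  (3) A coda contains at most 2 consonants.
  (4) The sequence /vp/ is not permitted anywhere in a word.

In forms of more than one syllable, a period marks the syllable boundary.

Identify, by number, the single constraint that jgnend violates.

2

jgnend: syllable 1 onset /jgn/ has 3 consonants (> 2).
This is a violation of constraint 2: "An onset contains at most 2 consonants."
The remaining constraints (1, 3, 4) are satisfied.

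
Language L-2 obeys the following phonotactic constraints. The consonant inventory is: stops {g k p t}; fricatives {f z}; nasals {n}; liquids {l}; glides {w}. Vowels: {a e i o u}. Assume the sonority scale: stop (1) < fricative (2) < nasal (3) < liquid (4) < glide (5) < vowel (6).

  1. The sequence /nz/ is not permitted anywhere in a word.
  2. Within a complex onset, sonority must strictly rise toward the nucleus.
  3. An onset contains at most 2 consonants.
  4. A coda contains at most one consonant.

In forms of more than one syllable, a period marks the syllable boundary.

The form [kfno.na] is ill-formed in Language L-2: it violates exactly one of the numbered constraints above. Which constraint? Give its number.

3

[kfno.na]: syllable 1 onset /kfn/ has 3 consonants (> 2).
This is a violation of constraint 3: "An onset contains at most 2 consonants."
The remaining constraints (1, 2, 4) are satisfied.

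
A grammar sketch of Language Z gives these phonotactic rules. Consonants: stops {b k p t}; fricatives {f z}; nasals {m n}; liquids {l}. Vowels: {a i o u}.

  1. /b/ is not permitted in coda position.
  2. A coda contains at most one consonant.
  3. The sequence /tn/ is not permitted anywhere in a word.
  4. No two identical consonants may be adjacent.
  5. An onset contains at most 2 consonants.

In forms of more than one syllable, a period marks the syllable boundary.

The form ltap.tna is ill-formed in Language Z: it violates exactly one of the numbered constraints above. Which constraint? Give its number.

ltap.tna: contains banned sequence /tn/.
This is a violation of constraint 3: "The sequence /tn/ is not permitted anywhere in a word."
The remaining constraints (1, 2, 4, 5) are satisfied.

3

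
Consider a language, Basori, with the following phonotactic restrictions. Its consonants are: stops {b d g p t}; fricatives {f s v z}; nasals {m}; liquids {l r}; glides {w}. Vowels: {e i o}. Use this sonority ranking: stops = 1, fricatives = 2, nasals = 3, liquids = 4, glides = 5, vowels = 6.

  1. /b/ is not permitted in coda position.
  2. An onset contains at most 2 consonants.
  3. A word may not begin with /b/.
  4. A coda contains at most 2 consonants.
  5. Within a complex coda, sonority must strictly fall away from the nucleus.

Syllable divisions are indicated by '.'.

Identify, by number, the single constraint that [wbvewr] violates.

2

[wbvewr]: syllable 1 onset /wbv/ has 3 consonants (> 2).
This is a violation of constraint 2: "An onset contains at most 2 consonants."
The remaining constraints (1, 3, 4, 5) are satisfied.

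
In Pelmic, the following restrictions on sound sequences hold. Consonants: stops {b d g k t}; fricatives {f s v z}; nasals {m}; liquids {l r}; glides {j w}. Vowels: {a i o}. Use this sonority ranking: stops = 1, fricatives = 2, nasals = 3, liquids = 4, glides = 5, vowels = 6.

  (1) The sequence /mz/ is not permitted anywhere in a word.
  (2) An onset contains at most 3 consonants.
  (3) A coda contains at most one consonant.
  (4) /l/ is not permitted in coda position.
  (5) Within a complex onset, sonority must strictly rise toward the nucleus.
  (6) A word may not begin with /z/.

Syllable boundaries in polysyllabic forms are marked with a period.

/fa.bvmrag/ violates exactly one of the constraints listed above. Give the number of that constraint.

2

/fa.bvmrag/: syllable 2 onset /bvmr/ has 4 consonants (> 3).
This is a violation of constraint 2: "An onset contains at most 3 consonants."
The remaining constraints (1, 3, 4, 5, 6) are satisfied.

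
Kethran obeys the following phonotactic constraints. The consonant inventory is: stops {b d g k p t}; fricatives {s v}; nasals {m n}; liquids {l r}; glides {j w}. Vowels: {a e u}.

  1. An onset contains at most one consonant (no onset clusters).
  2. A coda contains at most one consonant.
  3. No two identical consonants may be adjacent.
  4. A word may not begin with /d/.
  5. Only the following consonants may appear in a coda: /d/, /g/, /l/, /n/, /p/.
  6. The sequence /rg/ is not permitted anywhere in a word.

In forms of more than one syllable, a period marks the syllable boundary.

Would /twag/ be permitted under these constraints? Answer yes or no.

no

/twag/ — violates constraint 1: syllable 1 onset /tw/ has 2 consonants (> 1) → not permitted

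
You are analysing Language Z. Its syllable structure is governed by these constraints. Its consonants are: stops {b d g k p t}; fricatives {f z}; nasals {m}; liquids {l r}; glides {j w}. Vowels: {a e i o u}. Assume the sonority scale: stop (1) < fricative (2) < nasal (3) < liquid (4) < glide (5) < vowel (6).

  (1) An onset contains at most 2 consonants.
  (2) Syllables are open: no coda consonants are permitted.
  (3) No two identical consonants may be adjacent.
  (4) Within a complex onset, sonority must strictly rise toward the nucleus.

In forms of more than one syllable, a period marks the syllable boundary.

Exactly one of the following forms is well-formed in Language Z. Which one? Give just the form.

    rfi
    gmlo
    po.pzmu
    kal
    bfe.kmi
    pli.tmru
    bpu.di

rfi — violates constraint 4: syllable 1 onset /rf/: /r/ (liquid, 4) → /f/ (fricative, 2) does not rise → ill-formed
gmlo — violates constraint 1: syllable 1 onset /gml/ has 3 consonants (> 2) → ill-formed
po.pzmu — violates constraint 1: syllable 2 onset /pzm/ has 3 consonants (> 2) → ill-formed
kal — violates constraint 2: syllable 1 coda /l/ has 1 consonant (> 0) → ill-formed
bfe.kmi — σ1 onset /bf/ (1→2 rises), coda /∅/ ok; σ2 onset /km/ (1→3 rises), coda /∅/ ok → well-formed
pli.tmru — violates constraint 1: syllable 2 onset /tmr/ has 3 consonants (> 2) → ill-formed
bpu.di — violates constraint 4: syllable 1 onset /bp/: /b/ (stop, 1) → /p/ (stop, 1) does not rise → ill-formed

bfe.kmi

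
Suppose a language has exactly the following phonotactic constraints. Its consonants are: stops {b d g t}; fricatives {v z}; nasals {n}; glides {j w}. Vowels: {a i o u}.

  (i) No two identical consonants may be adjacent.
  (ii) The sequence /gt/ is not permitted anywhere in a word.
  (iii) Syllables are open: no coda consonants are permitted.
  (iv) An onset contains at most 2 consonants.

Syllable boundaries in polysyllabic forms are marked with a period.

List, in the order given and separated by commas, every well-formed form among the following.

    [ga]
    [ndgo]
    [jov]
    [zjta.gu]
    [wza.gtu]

[ga] — σ1 onset /g/, coda /∅/ ok → well-formed
[ndgo] — violates constraint (iv): syllable 1 onset /ndg/ has 3 consonants (> 2) → ill-formed
[jov] — violates constraint (iii): syllable 1 coda /v/ has 1 consonant (> 0) → ill-formed
[zjta.gu] — violates constraint (iv): syllable 1 onset /zjt/ has 3 consonants (> 2) → ill-formed
[wza.gtu] — violates constraint (ii): contains banned sequence /gt/ → ill-formed

[ga]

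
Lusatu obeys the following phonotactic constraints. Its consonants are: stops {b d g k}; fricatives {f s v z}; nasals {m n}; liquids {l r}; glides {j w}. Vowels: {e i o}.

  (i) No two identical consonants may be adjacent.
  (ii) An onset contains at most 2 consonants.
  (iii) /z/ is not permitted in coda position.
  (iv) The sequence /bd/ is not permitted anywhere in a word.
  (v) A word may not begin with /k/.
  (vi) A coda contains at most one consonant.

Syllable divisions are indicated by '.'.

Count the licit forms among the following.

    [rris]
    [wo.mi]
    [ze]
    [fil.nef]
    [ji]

4

[rris] — violates constraint (i): adjacent identical consonants /rr/ → illicit
[wo.mi] — σ1 onset /w/, coda /∅/ ok; σ2 onset /m/, coda /∅/ ok → licit
[ze] — σ1 onset /z/, coda /∅/ ok → licit
[fil.nef] — σ1 onset /f/, coda /l/ ok; σ2 onset /n/, coda /f/ ok → licit
[ji] — σ1 onset /j/, coda /∅/ ok → licit
Licit: [wo.mi], [ze], [fil.nef], [ji] → 4.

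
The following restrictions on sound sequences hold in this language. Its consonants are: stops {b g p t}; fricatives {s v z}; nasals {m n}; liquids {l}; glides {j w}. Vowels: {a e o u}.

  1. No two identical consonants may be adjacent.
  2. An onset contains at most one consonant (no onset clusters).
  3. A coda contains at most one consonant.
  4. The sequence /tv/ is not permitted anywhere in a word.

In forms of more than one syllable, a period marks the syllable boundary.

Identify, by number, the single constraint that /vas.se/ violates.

1

/vas.se/: adjacent identical consonants /ss/.
This is a violation of constraint 1: "No two identical consonants may be adjacent."
The remaining constraints (2, 3, 4) are satisfied.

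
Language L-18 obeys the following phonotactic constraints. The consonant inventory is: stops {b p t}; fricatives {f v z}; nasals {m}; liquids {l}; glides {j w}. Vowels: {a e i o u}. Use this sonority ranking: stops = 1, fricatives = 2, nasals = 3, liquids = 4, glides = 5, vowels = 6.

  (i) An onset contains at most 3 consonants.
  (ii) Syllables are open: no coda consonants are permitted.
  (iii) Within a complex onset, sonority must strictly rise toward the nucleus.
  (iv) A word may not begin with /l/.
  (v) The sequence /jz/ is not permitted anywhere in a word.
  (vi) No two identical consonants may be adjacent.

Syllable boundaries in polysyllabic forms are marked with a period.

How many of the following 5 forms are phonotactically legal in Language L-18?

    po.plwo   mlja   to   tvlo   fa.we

po.plwo — σ1 onset /p/, coda /∅/ ok; σ2 onset /plw/ (1→4→5 rises), coda /∅/ ok → phonotactically legal
mlja — σ1 onset /mlj/ (3→4→5 rises), coda /∅/ ok → phonotactically legal
to — σ1 onset /t/, coda /∅/ ok → phonotactically legal
tvlo — σ1 onset /tvl/ (1→2→4 rises), coda /∅/ ok → phonotactically legal
fa.we — σ1 onset /f/, coda /∅/ ok; σ2 onset /w/, coda /∅/ ok → phonotactically legal
Phonotactically legal: po.plwo, mlja, to, tvlo, fa.we → 5.

5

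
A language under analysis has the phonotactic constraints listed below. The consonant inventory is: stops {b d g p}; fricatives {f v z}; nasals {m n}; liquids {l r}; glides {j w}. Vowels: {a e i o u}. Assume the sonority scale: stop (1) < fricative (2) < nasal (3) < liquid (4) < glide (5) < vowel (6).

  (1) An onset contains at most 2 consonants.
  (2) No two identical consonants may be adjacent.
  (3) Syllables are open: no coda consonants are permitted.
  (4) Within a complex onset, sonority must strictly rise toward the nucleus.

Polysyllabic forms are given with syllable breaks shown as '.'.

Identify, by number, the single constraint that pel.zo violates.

3

pel.zo: syllable 1 coda /l/ has 1 consonant (> 0).
This is a violation of constraint 3: "Syllables are open: no coda consonants are permitted."
The remaining constraints (1, 2, 4) are satisfied.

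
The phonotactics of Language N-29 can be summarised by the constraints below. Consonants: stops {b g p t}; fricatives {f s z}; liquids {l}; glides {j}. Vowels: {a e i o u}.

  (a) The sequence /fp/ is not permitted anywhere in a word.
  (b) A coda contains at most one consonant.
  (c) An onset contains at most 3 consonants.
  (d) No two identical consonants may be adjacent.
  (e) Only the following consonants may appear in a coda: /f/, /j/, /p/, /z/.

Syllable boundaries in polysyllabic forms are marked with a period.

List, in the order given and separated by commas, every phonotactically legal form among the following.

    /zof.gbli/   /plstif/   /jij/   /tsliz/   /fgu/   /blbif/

/zof.gbli/ — σ1 onset /z/, coda /f/ ok; σ2 onset /gbl/ (3C), coda /∅/ ok → phonotactically legal
/plstif/ — violates constraint (c): syllable 1 onset /plst/ has 4 consonants (> 3) → phonotactically illegal
/jij/ — σ1 onset /j/, coda /j/ ok → phonotactically legal
/tsliz/ — σ1 onset /tsl/ (3C), coda /z/ ok → phonotactically legal
/fgu/ — σ1 onset /fg/ (2C), coda /∅/ ok → phonotactically legal
/blbif/ — σ1 onset /blb/ (3C), coda /f/ ok → phonotactically legal

/zof.gbli/, /jij/, /tsliz/, /fgu/, /blbif/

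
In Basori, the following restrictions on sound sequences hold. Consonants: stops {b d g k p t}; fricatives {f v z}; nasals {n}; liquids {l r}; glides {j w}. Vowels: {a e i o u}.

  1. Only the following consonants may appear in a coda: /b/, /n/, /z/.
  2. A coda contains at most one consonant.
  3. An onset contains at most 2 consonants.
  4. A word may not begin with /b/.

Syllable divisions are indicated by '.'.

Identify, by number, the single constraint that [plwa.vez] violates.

3

[plwa.vez]: syllable 1 onset /plw/ has 3 consonants (> 2).
This is a violation of constraint 3: "An onset contains at most 2 consonants."
The remaining constraints (1, 2, 4) are satisfied.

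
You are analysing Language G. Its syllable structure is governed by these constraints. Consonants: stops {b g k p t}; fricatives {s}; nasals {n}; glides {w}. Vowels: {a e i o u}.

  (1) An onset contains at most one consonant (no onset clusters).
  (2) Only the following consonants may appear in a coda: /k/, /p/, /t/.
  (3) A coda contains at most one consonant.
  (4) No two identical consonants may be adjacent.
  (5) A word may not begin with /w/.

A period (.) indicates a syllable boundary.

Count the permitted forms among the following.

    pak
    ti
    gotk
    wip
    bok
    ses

3

pak — σ1 onset /p/, coda /k/ ok → permitted
ti — σ1 onset /t/, coda /∅/ ok → permitted
gotk — violates constraint 3: syllable 1 coda /tk/ has 2 consonants (> 1) → not permitted
wip — violates constraint 5: word begins with /w/ → not permitted
bok — σ1 onset /b/, coda /k/ ok → permitted
ses — violates constraint 2: syllable 1 coda contains /s/, which is not a licensed coda consonant → not permitted
Permitted: pak, ti, bok → 3.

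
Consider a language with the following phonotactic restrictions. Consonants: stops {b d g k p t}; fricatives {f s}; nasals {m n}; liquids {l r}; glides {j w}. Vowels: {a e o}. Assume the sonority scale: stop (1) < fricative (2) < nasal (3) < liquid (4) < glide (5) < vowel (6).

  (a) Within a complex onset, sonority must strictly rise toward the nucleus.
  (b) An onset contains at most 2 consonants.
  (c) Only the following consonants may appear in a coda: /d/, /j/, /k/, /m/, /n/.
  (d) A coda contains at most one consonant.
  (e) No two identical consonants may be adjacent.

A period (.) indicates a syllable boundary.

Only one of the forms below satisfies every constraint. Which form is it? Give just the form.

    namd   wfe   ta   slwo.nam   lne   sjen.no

ta

namd — violates constraint (d): syllable 1 coda /md/ has 2 consonants (> 1) → ill-formed
wfe — violates constraint (a): syllable 1 onset /wf/: /w/ (glide, 5) → /f/ (fricative, 2) does not rise → ill-formed
ta — σ1 onset /t/, coda /∅/ ok → well-formed
slwo.nam — violates constraint (b): syllable 1 onset /slw/ has 3 consonants (> 2) → ill-formed
lne — violates constraint (a): syllable 1 onset /ln/: /l/ (liquid, 4) → /n/ (nasal, 3) does not rise → ill-formed
sjen.no — violates constraint (e): adjacent identical consonants /nn/ → ill-formed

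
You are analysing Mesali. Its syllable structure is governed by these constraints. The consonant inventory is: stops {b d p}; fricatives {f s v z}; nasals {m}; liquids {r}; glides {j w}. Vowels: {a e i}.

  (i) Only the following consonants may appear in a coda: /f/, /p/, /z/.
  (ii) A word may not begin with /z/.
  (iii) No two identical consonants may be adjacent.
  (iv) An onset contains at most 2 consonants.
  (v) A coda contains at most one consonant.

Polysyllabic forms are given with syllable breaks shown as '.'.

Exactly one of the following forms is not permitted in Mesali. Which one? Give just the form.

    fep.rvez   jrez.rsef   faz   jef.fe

jef.fe

fep.rvez — σ1 onset /f/, coda /p/ ok; σ2 onset /rv/ (2C), coda /z/ ok → permitted
jrez.rsef — σ1 onset /jr/ (2C), coda /z/ ok; σ2 onset /rs/ (2C), coda /f/ ok → permitted
faz — σ1 onset /f/, coda /z/ ok → permitted
jef.fe — violates constraint (iii): adjacent identical consonants /ff/ → not permitted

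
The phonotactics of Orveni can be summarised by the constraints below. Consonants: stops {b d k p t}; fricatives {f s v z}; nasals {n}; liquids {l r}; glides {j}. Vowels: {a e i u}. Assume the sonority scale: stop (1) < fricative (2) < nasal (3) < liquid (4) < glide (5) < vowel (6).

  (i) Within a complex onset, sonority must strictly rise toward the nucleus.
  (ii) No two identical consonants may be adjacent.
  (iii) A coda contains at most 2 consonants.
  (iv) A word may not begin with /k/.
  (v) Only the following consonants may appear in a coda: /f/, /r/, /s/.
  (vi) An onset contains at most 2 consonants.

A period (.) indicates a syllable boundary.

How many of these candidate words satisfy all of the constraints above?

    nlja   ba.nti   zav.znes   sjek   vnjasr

0

nlja — violates constraint (vi): syllable 1 onset /nlj/ has 3 consonants (> 2) → not permitted
ba.nti — violates constraint (i): syllable 2 onset /nt/: /n/ (nasal, 3) → /t/ (stop, 1) does not rise → not permitted
zav.znes — violates constraint (v): syllable 1 coda contains /v/, which is not a licensed coda consonant → not permitted
sjek — violates constraint (v): syllable 1 coda contains /k/, which is not a licensed coda consonant → not permitted
vnjasr — violates constraint (vi): syllable 1 onset /vnj/ has 3 consonants (> 2) → not permitted
No form is permitted → 0.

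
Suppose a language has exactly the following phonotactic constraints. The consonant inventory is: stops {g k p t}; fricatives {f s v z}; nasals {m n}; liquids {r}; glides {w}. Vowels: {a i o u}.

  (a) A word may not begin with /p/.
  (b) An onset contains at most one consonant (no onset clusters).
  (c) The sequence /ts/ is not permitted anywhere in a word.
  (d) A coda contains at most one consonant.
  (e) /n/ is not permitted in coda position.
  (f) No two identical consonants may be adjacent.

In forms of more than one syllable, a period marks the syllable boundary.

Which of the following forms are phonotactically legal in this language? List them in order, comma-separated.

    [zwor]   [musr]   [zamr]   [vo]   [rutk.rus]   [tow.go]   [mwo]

[zwor] — violates constraint (b): syllable 1 onset /zw/ has 2 consonants (> 1) → phonotactically illegal
[musr] — violates constraint (d): syllable 1 coda /sr/ has 2 consonants (> 1) → phonotactically illegal
[zamr] — violates constraint (d): syllable 1 coda /mr/ has 2 consonants (> 1) → phonotactically illegal
[vo] — σ1 onset /v/, coda /∅/ ok → phonotactically legal
[rutk.rus] — violates constraint (d): syllable 1 coda /tk/ has 2 consonants (> 1) → phonotactically illegal
[tow.go] — σ1 onset /t/, coda /w/ ok; σ2 onset /g/, coda /∅/ ok → phonotactically legal
[mwo] — violates constraint (b): syllable 1 onset /mw/ has 2 consonants (> 1) → phonotactically illegal

[vo], [tow.go]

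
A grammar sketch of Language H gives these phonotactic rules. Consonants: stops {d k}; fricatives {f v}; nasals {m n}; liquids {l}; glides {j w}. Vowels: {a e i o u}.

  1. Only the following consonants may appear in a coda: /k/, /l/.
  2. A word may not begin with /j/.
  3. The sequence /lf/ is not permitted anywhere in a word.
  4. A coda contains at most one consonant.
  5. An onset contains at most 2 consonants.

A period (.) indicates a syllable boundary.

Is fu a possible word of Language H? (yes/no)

yes

fu — σ1 onset /f/, coda /∅/ ok → licit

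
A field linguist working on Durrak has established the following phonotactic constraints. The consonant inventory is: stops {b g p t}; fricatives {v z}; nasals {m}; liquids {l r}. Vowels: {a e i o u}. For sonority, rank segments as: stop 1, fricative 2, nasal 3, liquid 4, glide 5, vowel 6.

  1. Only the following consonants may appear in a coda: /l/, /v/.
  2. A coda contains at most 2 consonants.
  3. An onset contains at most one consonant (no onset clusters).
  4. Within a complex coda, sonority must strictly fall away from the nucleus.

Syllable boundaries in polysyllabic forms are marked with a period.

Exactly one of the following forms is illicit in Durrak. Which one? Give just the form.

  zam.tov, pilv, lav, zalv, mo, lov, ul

zam.tov

zam.tov — violates constraint 1: syllable 1 coda contains /m/, which is not a licensed coda consonant → illicit
pilv — σ1 onset /p/, coda /lv/ (4→2 falls) ok → licit
lav — σ1 onset /l/, coda /v/ ok → licit
zalv — σ1 onset /z/, coda /lv/ (4→2 falls) ok → licit
mo — σ1 onset /m/, coda /∅/ ok → licit
lov — σ1 onset /l/, coda /v/ ok → licit
ul — σ1 onset /∅/, coda /l/ ok → licit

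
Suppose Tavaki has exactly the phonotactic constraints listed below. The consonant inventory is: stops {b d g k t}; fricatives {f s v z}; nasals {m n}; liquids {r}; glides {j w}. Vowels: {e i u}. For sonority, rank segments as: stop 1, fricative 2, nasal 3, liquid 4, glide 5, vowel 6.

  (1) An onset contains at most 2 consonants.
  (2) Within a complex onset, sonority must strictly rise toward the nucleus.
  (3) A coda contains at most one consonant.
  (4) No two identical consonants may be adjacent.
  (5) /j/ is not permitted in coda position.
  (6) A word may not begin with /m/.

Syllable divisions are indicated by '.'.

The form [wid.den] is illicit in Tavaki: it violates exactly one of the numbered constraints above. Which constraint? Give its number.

[wid.den]: adjacent identical consonants /dd/.
This is a violation of constraint 4: "No two identical consonants may be adjacent."
The remaining constraints (1, 2, 3, 5, 6) are satisfied.

4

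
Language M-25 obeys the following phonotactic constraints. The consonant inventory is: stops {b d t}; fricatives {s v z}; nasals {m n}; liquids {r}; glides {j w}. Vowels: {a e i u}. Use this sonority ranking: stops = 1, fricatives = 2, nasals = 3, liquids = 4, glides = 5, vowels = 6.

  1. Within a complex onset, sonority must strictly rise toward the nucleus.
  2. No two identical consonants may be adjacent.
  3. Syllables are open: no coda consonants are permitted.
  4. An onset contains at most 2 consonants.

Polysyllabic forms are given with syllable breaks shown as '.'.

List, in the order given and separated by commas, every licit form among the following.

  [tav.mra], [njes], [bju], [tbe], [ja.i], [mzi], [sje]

[bju], [ja.i], [sje]

[tav.mra] — violates constraint 3: syllable 1 coda /v/ has 1 consonant (> 0) → illicit
[njes] — violates constraint 3: syllable 1 coda /s/ has 1 consonant (> 0) → illicit
[bju] — σ1 onset /bj/ (1→5 rises), coda /∅/ ok → licit
[tbe] — violates constraint 1: syllable 1 onset /tb/: /t/ (stop, 1) → /b/ (stop, 1) does not rise → illicit
[ja.i] — σ1 onset /j/, coda /∅/ ok; σ2 onset /∅/, coda /∅/ ok → licit
[mzi] — violates constraint 1: syllable 1 onset /mz/: /m/ (nasal, 3) → /z/ (fricative, 2) does not rise → illicit
[sje] — σ1 onset /sj/ (2→5 rises), coda /∅/ ok → licit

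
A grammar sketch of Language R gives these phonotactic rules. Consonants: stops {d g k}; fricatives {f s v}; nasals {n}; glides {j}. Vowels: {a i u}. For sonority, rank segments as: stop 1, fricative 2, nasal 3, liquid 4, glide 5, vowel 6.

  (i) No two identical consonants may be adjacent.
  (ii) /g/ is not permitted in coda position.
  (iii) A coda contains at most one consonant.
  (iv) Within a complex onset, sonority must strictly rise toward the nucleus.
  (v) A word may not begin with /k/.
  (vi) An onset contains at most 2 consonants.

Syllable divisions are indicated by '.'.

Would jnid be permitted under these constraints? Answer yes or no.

jnid — violates constraint (iv): syllable 1 onset /jn/: /j/ (glide, 5) → /n/ (nasal, 3) does not rise → not permitted

no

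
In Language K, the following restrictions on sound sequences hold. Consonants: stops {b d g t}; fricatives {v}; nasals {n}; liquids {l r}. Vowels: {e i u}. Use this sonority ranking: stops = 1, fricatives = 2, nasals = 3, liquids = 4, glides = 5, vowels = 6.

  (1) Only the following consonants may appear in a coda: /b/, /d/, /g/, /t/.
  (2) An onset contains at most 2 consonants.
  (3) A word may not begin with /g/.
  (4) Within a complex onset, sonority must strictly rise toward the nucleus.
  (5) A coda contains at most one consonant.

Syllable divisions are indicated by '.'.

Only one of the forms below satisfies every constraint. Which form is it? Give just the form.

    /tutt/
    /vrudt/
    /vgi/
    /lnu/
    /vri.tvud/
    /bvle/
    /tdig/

/tutt/ — violates constraint 5: syllable 1 coda /tt/ has 2 consonants (> 1) → phonotactically illegal
/vrudt/ — violates constraint 5: syllable 1 coda /dt/ has 2 consonants (> 1) → phonotactically illegal
/vgi/ — violates constraint 4: syllable 1 onset /vg/: /v/ (fricative, 2) → /g/ (stop, 1) does not rise → phonotactically illegal
/lnu/ — violates constraint 4: syllable 1 onset /ln/: /l/ (liquid, 4) → /n/ (nasal, 3) does not rise → phonotactically illegal
/vri.tvud/ — σ1 onset /vr/ (2→4 rises), coda /∅/ ok; σ2 onset /tv/ (1→2 rises), coda /d/ ok → phonotactically legal
/bvle/ — violates constraint 2: syllable 1 onset /bvl/ has 3 consonants (> 2) → phonotactically illegal
/tdig/ — violates constraint 4: syllable 1 onset /td/: /t/ (stop, 1) → /d/ (stop, 1) does not rise → phonotactically illegal

/vri.tvud/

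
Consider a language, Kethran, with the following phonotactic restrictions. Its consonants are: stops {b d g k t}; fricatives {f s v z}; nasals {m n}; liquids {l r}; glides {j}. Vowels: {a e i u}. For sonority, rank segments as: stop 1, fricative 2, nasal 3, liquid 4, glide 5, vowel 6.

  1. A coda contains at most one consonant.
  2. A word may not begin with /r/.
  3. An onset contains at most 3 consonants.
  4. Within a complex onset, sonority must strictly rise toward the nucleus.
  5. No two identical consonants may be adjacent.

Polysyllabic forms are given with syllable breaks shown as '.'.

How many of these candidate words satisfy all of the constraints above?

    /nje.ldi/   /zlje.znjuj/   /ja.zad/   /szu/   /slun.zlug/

3

/nje.ldi/ — violates constraint 4: syllable 2 onset /ld/: /l/ (liquid, 4) → /d/ (stop, 1) does not rise → illicit
/zlje.znjuj/ — σ1 onset /zlj/ (2→4→5 rises), coda /∅/ ok; σ2 onset /znj/ (2→3→5 rises), coda /j/ ok → licit
/ja.zad/ — σ1 onset /j/, coda /∅/ ok; σ2 onset /z/, coda /d/ ok → licit
/szu/ — violates constraint 4: syllable 1 onset /sz/: /s/ (fricative, 2) → /z/ (fricative, 2) does not rise → illicit
/slun.zlug/ — σ1 onset /sl/ (2→4 rises), coda /n/ ok; σ2 onset /zl/ (2→4 rises), coda /g/ ok → licit
Licit: /zlje.znjuj/, /ja.zad/, /slun.zlug/ → 3.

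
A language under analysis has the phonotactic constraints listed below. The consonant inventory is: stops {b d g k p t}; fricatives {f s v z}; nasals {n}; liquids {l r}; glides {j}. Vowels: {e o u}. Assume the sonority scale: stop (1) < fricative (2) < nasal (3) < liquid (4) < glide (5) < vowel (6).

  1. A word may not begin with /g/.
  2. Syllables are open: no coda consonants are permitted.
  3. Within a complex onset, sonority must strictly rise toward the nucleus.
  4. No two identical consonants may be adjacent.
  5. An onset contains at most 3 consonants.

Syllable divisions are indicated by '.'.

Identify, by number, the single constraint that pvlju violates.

5

pvlju: syllable 1 onset /pvlj/ has 4 consonants (> 3).
This is a violation of constraint 5: "An onset contains at most 3 consonants."
The remaining constraints (1, 2, 3, 4) are satisfied.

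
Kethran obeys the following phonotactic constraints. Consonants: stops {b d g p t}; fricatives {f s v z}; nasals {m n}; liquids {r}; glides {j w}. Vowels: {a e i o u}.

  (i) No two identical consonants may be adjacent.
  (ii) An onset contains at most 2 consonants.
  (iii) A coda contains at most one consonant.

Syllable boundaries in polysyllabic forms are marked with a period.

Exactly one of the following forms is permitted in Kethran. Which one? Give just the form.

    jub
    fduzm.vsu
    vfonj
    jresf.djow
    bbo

jub

jub — σ1 onset /j/, coda /b/ ok → permitted
fduzm.vsu — violates constraint (iii): syllable 1 coda /zm/ has 2 consonants (> 1) → not permitted
vfonj — violates constraint (iii): syllable 1 coda /nj/ has 2 consonants (> 1) → not permitted
jresf.djow — violates constraint (iii): syllable 1 coda /sf/ has 2 consonants (> 1) → not permitted
bbo — violates constraint (i): adjacent identical consonants /bb/ → not permitted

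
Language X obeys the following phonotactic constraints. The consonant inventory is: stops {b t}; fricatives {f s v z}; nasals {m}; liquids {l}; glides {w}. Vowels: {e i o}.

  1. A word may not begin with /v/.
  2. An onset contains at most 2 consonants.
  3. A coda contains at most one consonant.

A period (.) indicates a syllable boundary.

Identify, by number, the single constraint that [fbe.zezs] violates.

[fbe.zezs]: syllable 2 coda /zs/ has 2 consonants (> 1).
This is a violation of constraint 3: "A coda contains at most one consonant."
The remaining constraints (1, 2) are satisfied.

3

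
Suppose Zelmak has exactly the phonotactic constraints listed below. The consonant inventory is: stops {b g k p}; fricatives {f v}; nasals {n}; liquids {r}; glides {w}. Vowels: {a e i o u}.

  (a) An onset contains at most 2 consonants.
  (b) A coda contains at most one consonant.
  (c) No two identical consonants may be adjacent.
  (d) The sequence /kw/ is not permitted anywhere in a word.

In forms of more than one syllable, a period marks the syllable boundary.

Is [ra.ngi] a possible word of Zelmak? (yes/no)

yes

[ra.ngi] — σ1 onset /r/, coda /∅/ ok; σ2 onset /ng/ (2C), coda /∅/ ok → phonotactically legal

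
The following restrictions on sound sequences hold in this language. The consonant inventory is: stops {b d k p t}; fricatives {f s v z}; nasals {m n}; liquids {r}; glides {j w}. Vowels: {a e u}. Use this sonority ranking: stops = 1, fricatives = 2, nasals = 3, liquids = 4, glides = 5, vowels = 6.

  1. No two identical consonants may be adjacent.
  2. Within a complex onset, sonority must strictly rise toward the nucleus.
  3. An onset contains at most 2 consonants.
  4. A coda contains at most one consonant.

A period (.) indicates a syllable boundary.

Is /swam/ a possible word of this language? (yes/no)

/swam/ — σ1 onset /sw/ (2→5 rises), coda /m/ ok → licit

yes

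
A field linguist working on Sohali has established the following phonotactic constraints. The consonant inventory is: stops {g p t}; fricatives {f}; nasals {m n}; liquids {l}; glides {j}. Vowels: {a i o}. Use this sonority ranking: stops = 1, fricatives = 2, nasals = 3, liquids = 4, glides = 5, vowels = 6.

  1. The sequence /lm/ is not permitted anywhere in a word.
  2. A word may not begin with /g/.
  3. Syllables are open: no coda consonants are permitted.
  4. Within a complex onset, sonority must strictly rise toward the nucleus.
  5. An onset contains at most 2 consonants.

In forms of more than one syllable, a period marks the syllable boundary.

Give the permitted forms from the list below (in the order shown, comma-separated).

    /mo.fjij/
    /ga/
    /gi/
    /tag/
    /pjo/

/pjo/

/mo.fjij/ — violates constraint 3: syllable 2 coda /j/ has 1 consonant (> 0) → not permitted
/ga/ — violates constraint 2: word begins with /g/ → not permitted
/gi/ — violates constraint 2: word begins with /g/ → not permitted
/tag/ — violates constraint 3: syllable 1 coda /g/ has 1 consonant (> 0) → not permitted
/pjo/ — σ1 onset /pj/ (1→5 rises), coda /∅/ ok → permitted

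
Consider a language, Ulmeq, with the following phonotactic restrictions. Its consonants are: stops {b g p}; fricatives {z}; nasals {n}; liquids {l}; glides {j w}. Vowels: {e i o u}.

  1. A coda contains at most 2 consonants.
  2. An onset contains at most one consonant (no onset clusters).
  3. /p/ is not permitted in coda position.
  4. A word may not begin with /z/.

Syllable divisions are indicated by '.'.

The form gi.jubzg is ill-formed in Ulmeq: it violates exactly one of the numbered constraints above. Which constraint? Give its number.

gi.jubzg: syllable 2 coda /bzg/ has 3 consonants (> 2).
This is a violation of constraint 1: "A coda contains at most 2 consonants."
The remaining constraints (2, 3, 4) are satisfied.

1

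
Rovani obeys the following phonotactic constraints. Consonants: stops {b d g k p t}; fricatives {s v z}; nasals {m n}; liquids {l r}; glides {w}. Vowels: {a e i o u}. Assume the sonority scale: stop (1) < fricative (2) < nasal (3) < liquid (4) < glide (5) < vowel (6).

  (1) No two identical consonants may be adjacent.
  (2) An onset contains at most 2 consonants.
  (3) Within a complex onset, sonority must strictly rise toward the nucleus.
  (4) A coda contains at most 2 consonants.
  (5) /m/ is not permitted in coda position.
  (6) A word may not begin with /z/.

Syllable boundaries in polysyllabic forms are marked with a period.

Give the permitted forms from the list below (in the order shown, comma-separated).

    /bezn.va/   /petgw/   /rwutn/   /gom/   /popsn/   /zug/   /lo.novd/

/bezn.va/, /rwutn/, /lo.novd/

/bezn.va/ — σ1 onset /b/, coda /zn/ (2C) ok; σ2 onset /v/, coda /∅/ ok → permitted
/petgw/ — violates constraint 4: syllable 1 coda /tgw/ has 3 consonants (> 2) → not permitted
/rwutn/ — σ1 onset /rw/ (4→5 rises), coda /tn/ (2C) ok → permitted
/gom/ — violates constraint 5: syllable 1 coda contains /m/ → not permitted
/popsn/ — violates constraint 4: syllable 1 coda /psn/ has 3 consonants (> 2) → not permitted
/zug/ — violates constraint 6: word begins with /z/ → not permitted
/lo.novd/ — σ1 onset /l/, coda /∅/ ok; σ2 onset /n/, coda /vd/ (2C) ok → permitted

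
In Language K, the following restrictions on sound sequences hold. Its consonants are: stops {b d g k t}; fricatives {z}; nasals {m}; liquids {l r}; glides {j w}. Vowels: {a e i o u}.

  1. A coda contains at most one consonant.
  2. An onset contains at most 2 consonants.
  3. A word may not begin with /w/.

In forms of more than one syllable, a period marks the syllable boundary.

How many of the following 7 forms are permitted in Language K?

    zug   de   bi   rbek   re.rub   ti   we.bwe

zug — σ1 onset /z/, coda /g/ ok → permitted
de — σ1 onset /d/, coda /∅/ ok → permitted
bi — σ1 onset /b/, coda /∅/ ok → permitted
rbek — σ1 onset /rb/ (2C), coda /k/ ok → permitted
re.rub — σ1 onset /r/, coda /∅/ ok; σ2 onset /r/, coda /b/ ok → permitted
ti — σ1 onset /t/, coda /∅/ ok → permitted
we.bwe — violates constraint 3: word begins with /w/ → not permitted
Permitted: zug, de, bi, rbek, re.rub, ti → 6.

6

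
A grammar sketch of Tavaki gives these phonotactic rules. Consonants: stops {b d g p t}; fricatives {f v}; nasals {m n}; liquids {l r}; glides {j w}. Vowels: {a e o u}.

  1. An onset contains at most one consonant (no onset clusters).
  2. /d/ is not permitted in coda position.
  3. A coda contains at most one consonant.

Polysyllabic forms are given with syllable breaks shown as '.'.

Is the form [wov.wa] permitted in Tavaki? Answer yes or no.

yes

[wov.wa] — σ1 onset /w/, coda /v/ ok; σ2 onset /w/, coda /∅/ ok → permitted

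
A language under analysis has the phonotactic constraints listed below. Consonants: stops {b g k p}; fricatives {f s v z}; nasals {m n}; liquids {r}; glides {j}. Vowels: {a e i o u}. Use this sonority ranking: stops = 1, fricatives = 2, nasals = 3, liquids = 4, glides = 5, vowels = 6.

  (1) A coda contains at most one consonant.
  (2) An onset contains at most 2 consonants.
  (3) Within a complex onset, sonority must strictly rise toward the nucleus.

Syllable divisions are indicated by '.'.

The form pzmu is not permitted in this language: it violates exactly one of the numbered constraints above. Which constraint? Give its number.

2

pzmu: syllable 1 onset /pzm/ has 3 consonants (> 2).
This is a violation of constraint 2: "An onset contains at most 2 consonants."
The remaining constraints (1, 3) are satisfied.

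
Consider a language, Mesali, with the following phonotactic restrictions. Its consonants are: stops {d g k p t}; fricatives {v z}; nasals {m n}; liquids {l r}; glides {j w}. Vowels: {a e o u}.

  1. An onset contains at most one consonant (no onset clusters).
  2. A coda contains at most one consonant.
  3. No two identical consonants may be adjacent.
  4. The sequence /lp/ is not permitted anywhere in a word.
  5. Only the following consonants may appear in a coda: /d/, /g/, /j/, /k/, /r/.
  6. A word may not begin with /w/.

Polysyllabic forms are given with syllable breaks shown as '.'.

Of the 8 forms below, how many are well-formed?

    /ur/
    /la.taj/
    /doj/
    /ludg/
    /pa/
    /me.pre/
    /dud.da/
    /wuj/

/ur/ — σ1 onset /∅/, coda /r/ ok → well-formed
/la.taj/ — σ1 onset /l/, coda /∅/ ok; σ2 onset /t/, coda /j/ ok → well-formed
/doj/ — σ1 onset /d/, coda /j/ ok → well-formed
/ludg/ — violates constraint 2: syllable 1 coda /dg/ has 2 consonants (> 1) → ill-formed
/pa/ — σ1 onset /p/, coda /∅/ ok → well-formed
/me.pre/ — violates constraint 1: syllable 2 onset /pr/ has 2 consonants (> 1) → ill-formed
/dud.da/ — violates constraint 3: adjacent identical consonants /dd/ → ill-formed
/wuj/ — violates constraint 6: word begins with /w/ → ill-formed
Well-formed: /ur/, /la.taj/, /doj/, /pa/ → 4.

4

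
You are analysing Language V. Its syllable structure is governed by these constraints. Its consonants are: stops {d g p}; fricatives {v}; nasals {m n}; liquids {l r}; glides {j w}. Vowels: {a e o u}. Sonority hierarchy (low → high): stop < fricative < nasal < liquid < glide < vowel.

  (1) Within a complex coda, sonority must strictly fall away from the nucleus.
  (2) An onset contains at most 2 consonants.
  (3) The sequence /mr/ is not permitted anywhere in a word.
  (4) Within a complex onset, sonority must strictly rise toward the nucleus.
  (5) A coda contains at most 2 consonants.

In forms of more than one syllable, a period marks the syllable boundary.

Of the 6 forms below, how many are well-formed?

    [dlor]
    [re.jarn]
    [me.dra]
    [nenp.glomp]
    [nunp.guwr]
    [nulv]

[dlor] — σ1 onset /dl/ (1→4 rises), coda /r/ ok → well-formed
[re.jarn] — σ1 onset /r/, coda /∅/ ok; σ2 onset /j/, coda /rn/ (4→3 falls) ok → well-formed
[me.dra] — σ1 onset /m/, coda /∅/ ok; σ2 onset /dr/ (1→4 rises), coda /∅/ ok → well-formed
[nenp.glomp] — σ1 onset /n/, coda /np/ (3→1 falls) ok; σ2 onset /gl/ (1→4 rises), coda /mp/ (3→1 falls) ok → well-formed
[nunp.guwr] — σ1 onset /n/, coda /np/ (3→1 falls) ok; σ2 onset /g/, coda /wr/ (5→4 falls) ok → well-formed
[nulv] — σ1 onset /n/, coda /lv/ (4→2 falls) ok → well-formed
Well-formed: [dlor], [re.jarn], [me.dra], [nenp.glomp], [nunp.guwr], [nulv] → 6.

6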